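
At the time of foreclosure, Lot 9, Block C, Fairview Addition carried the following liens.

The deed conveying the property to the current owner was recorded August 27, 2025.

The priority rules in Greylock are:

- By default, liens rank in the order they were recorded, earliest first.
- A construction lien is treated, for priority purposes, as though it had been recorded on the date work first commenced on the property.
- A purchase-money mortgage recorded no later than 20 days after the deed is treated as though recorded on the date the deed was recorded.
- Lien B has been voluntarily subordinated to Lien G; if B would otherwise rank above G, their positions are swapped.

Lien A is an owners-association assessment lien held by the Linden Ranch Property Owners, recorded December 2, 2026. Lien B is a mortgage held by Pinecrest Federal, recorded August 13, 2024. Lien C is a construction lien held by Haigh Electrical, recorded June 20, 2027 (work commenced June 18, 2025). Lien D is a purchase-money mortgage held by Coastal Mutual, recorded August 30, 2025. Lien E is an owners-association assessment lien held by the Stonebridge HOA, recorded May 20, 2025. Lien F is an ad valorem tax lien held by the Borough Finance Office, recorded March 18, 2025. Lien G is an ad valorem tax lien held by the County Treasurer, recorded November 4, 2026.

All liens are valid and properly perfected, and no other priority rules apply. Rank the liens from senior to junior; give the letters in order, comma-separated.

G, F, E, C, D, B, A

Effective dates after the stated exceptions: C relates back to June 18, 2025 (work commenced); D relates back to the deed date August 27, 2025.
Sorted by effective date: B (August 13, 2024), F (March 18, 2025), E (May 20, 2025), C (June 18, 2025), D (August 27, 2025), G (November 4, 2026), A (December 2, 2026).
B would otherwise be senior to G, so under the subordination agreement B and G exchange positions.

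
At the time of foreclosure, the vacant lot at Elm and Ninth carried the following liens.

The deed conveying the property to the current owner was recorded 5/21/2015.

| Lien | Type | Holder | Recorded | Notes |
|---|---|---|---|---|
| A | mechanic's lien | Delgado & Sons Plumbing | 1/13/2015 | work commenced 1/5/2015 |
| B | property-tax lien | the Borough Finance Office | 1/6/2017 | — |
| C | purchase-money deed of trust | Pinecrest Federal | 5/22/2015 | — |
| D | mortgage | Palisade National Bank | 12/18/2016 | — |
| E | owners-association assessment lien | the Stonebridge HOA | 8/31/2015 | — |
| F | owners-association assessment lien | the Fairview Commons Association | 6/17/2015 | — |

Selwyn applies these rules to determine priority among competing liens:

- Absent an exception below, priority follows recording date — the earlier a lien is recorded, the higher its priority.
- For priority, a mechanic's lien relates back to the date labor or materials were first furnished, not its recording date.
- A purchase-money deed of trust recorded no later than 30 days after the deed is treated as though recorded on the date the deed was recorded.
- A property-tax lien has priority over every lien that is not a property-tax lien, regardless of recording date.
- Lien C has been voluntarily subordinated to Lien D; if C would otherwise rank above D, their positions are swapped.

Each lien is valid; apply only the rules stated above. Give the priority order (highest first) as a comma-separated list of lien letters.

B, A, D, F, E, C

Effective dates after the stated exceptions: A's effective date is 1/5/2015, when work began; C relates back to the deed date 5/21/2015.
B is a property-tax lien, so it outranks all other liens regardless of date.
Among the remaining liens, by effective date: A (1/5/2015), C (5/21/2015), F (6/17/2015), E (8/31/2015), D (12/18/2016).
The subordination applies — C was senior to D — so C and D swap.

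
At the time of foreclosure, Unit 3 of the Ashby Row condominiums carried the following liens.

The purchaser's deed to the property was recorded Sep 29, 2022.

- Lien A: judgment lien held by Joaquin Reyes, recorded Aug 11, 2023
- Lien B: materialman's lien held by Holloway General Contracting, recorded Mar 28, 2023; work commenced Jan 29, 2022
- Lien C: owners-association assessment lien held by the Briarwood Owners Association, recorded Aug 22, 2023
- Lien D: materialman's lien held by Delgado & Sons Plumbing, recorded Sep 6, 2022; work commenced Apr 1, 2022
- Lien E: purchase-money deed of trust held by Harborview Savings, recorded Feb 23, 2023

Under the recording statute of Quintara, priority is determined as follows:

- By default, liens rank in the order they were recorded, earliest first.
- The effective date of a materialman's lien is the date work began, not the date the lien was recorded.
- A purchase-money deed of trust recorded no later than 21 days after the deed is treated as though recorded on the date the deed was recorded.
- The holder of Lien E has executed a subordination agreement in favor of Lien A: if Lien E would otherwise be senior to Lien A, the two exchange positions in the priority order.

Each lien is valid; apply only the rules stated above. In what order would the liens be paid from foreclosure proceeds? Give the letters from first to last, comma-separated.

B, D, A, E, C

Effective dates: B is treated as recorded Jan 29, 2022, the work-commencement date; D relates back to Apr 1, 2022 (work commenced); E was recorded 147 days after the deed — beyond 21 days — so no relation-back applies.
Ordering by effective date: B (Jan 29, 2022), D (Apr 1, 2022), E (Feb 23, 2023), A (Aug 11, 2023), C (Aug 22, 2023).
Because E would otherwise rank above A, the subordination swaps them.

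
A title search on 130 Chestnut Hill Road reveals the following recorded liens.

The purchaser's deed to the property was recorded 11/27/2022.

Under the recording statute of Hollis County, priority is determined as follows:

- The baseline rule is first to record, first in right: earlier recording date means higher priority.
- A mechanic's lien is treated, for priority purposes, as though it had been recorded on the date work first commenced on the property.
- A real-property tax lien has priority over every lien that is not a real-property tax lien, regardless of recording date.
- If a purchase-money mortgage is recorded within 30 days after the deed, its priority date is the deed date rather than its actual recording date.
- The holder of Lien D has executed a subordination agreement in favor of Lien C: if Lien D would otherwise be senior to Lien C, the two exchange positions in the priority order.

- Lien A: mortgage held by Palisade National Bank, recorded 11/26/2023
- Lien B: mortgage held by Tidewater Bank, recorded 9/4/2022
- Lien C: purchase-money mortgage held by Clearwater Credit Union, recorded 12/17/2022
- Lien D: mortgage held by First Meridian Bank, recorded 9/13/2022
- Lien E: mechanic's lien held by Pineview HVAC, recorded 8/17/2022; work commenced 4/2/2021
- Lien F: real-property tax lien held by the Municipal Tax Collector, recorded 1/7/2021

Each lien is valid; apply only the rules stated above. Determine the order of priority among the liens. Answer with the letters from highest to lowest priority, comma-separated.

F, E, B, C, D, A

First, effective dates: C was recorded within the 30-day window, so its effective date is the deed date 11/27/2022; E is treated as recorded 4/2/2021, the work-commencement date.
As a real-property tax lien, F is senior to every other lien.
Remaining liens by effective date: E (4/2/2021), B (9/4/2022), D (9/13/2022), C (11/27/2022), A (11/26/2023).
Because D would otherwise rank above C, the subordination swaps them.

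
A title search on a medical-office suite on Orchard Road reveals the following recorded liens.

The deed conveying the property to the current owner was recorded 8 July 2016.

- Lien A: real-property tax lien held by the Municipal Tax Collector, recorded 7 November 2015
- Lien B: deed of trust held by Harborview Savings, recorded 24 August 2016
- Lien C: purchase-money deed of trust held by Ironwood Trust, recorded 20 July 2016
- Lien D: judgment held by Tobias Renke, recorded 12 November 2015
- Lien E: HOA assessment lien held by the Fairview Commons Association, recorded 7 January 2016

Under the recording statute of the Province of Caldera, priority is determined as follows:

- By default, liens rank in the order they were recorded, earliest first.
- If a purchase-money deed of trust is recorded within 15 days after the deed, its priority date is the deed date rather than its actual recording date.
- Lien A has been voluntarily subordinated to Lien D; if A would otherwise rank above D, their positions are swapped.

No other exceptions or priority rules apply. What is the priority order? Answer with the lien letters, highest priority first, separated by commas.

Effective dates after the stated exceptions: C's effective date is the deed date, 8 July 2016.
Ordering by effective date: A (7 November 2015), D (12 November 2015), E (7 January 2016), C (8 July 2016), B (24 August 2016).
Because A would otherwise rank above D, the subordination swaps them.

D, A, E, C, B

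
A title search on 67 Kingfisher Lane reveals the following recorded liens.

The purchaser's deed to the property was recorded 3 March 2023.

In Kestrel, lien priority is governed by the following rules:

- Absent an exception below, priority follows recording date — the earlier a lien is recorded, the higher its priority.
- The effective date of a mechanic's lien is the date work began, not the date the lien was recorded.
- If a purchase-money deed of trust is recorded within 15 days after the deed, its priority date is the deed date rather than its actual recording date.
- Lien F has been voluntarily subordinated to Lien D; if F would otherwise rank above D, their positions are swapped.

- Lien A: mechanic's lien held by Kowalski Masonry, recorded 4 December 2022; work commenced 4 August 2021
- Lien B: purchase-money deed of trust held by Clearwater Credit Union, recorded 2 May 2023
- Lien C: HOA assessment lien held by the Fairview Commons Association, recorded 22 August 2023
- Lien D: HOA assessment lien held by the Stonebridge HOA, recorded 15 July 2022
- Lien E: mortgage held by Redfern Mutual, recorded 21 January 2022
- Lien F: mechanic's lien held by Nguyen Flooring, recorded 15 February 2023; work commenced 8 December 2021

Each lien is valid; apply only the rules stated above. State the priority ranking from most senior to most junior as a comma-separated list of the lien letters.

A, D, E, F, B, C

First, effective dates: A is treated as recorded 4 August 2021, the work-commencement date; B was recorded 60 days after the deed — beyond 15 days — so no relation-back applies; F relates back to 8 December 2021 (work commenced).
Sorted by effective date: A (4 August 2021), F (8 December 2021), E (21 January 2022), D (15 July 2022), B (2 May 2023), C (22 August 2023).
The subordination applies — F was senior to D — so F and D swap.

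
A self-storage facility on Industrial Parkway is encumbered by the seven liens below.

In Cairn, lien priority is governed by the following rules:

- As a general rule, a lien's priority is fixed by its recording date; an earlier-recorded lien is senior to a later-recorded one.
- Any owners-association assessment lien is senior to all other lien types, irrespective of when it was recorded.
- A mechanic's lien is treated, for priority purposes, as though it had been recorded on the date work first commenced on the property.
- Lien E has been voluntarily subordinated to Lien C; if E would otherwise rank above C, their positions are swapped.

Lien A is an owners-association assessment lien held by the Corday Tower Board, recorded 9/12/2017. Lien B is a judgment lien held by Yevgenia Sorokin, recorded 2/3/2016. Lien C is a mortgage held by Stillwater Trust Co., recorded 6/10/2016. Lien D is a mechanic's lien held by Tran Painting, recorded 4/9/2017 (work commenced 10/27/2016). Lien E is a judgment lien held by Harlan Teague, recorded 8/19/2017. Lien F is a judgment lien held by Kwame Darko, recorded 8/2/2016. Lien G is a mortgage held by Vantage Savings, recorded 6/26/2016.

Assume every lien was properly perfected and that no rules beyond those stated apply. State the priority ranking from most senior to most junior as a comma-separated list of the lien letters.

Effective dates: D relates back to 10/27/2016 (work commenced).
A is an owners-association assessment lien, so it outranks all other liens regardless of date.
Remaining liens by effective date: B (2/3/2016), C (6/10/2016), G (6/26/2016), F (8/2/2016), D (10/27/2016), E (8/19/2017).
E already ranks below C; the subordination has no effect.

A, B, C, G, F, D, E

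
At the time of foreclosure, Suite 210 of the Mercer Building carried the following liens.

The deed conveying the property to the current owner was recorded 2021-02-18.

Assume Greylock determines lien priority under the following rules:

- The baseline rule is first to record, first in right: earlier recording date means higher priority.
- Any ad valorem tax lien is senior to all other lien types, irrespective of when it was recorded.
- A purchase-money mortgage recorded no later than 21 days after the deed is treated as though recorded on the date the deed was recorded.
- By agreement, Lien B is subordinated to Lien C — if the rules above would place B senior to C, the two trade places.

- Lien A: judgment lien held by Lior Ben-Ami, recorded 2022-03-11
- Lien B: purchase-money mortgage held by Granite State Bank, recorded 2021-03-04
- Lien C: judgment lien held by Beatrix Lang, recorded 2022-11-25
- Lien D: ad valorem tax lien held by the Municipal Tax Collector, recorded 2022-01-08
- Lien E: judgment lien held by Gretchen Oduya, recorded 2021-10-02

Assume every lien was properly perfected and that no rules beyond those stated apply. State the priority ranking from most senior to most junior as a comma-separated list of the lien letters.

D, C, E, A, B

Effective dates: B relates back to the deed date 2021-02-18.
D is an ad valorem tax lien, so it outranks all other liens regardless of date.
Remaining liens by effective date: B (2021-02-18), E (2021-10-02), A (2022-03-11), C (2022-11-25).
B would otherwise be senior to C, so under the subordination agreement B and C exchange positions.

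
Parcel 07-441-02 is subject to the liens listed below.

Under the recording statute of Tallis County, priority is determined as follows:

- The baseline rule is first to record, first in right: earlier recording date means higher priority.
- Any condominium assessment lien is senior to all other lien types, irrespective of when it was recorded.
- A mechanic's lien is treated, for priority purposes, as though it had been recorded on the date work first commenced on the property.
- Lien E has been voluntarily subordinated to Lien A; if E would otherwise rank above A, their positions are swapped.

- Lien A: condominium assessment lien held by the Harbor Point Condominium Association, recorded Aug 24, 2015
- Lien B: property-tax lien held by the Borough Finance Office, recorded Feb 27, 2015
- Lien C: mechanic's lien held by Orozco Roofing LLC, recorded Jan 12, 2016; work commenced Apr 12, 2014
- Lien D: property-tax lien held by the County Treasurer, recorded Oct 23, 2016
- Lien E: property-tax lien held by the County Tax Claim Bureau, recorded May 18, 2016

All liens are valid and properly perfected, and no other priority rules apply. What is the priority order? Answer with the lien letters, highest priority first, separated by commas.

A, C, B, E, D

Effective dates: C relates back to Apr 12, 2014 (work commenced).
A is a condominium assessment lien and takes priority over every other lien.
Remaining liens by effective date: C (Apr 12, 2014), B (Feb 27, 2015), E (May 18, 2016), D (Oct 23, 2016).
Since E is not senior to A, the subordination leaves the order unchanged.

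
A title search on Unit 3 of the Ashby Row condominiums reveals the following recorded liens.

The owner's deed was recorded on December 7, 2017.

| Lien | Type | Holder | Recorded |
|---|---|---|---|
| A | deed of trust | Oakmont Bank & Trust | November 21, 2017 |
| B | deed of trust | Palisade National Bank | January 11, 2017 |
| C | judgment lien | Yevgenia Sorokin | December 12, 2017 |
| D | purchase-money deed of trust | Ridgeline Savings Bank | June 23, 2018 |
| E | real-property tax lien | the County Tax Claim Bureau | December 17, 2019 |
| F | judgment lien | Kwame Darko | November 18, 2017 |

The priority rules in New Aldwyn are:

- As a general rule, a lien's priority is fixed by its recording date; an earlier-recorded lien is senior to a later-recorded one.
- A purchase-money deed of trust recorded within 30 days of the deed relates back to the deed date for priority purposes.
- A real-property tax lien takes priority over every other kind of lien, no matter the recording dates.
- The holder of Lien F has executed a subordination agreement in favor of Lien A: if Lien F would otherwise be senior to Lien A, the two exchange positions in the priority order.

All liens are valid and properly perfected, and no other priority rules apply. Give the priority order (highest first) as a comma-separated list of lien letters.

Effective dates: D was recorded 198 days after the deed — beyond 30 days — so no relation-back applies.
E is a real-property tax lien and takes priority over every other lien.
Among the remaining liens, by effective date: B (January 11, 2017), F (November 18, 2017), A (November 21, 2017), C (December 12, 2017), D (June 23, 2018).
F would otherwise be senior to A, so under the subordination agreement F and A exchange positions.

E, B, A, F, C, D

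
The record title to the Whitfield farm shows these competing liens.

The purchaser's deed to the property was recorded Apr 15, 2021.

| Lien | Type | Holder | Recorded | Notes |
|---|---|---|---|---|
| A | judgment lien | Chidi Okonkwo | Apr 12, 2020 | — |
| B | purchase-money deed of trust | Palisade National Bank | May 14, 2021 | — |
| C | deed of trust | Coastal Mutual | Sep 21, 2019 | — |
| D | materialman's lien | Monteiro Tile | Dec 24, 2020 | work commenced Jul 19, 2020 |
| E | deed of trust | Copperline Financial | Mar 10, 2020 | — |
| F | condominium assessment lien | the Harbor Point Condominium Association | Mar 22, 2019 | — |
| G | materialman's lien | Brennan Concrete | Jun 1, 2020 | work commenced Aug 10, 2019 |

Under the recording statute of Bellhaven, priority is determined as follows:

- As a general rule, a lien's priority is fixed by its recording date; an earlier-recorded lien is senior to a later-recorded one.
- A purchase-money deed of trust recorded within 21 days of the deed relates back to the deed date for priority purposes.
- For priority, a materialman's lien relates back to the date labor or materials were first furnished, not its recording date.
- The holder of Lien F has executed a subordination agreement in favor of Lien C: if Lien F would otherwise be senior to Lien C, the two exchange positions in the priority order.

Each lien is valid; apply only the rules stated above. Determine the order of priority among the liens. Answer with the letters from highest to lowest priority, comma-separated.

C, G, F, E, A, D, B

First, effective dates: B was recorded 29 days after the deed, outside the 21-day window, so it keeps its recording date; D is treated as recorded Jul 19, 2020, the work-commencement date; G's effective date is Aug 10, 2019, when work began.
Sorted by effective date: F (Mar 22, 2019), G (Aug 10, 2019), C (Sep 21, 2019), E (Mar 10, 2020), A (Apr 12, 2020), D (Jul 19, 2020), B (May 14, 2021).
F would otherwise be senior to C, so under the subordination agreement F and C exchange positions.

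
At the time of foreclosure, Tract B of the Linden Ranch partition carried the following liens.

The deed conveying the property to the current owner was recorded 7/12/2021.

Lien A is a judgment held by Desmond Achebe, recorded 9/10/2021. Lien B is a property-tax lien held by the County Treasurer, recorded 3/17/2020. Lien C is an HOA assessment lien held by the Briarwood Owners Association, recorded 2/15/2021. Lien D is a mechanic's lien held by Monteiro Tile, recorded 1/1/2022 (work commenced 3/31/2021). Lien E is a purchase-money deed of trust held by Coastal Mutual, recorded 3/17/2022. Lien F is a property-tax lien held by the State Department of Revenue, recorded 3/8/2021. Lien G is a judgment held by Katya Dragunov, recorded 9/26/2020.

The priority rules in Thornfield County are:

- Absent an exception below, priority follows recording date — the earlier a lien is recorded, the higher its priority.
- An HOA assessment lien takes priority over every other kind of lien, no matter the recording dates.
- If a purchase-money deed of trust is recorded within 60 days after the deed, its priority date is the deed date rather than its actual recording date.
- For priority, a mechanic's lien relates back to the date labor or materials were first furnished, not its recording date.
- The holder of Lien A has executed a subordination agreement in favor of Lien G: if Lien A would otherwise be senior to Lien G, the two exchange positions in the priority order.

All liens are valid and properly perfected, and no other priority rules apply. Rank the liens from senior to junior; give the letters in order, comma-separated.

Adjusting effective dates: D relates back to 3/31/2021 (work commenced); E was recorded 248 days after the deed — beyond 60 days — so no relation-back applies.
As an HOA assessment lien, C is senior to every other lien.
Remaining liens by effective date: B (3/17/2020), G (9/26/2020), F (3/8/2021), D (3/31/2021), A (9/10/2021), E (3/17/2022).
Since A is not senior to G, the subordination leaves the order unchanged.

C, B, G, F, D, A, E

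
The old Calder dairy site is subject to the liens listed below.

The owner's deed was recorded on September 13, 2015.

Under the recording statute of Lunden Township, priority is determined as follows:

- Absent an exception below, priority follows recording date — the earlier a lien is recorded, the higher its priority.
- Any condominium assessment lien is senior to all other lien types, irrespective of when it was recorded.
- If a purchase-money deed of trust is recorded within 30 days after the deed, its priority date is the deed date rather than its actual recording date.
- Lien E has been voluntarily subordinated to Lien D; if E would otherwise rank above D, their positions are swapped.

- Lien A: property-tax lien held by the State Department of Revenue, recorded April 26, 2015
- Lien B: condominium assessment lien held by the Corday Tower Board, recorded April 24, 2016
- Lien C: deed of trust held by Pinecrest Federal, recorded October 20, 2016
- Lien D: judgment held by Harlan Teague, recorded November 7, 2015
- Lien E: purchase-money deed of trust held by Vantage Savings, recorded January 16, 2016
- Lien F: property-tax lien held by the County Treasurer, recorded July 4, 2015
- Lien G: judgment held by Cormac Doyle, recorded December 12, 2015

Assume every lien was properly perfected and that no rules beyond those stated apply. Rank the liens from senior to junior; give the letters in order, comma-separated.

B, A, F, D, G, E, C

Effective dates: E missed the 30-day window (125 days after the deed), so its recording date stands.
B is a condominium assessment lien and takes priority over every other lien.
Ordering the rest by effective date: A (April 26, 2015), F (July 4, 2015), D (November 7, 2015), G (December 12, 2015), E (January 16, 2016), C (October 20, 2016).
E is already junior to D, so the subordination agreement changes nothing.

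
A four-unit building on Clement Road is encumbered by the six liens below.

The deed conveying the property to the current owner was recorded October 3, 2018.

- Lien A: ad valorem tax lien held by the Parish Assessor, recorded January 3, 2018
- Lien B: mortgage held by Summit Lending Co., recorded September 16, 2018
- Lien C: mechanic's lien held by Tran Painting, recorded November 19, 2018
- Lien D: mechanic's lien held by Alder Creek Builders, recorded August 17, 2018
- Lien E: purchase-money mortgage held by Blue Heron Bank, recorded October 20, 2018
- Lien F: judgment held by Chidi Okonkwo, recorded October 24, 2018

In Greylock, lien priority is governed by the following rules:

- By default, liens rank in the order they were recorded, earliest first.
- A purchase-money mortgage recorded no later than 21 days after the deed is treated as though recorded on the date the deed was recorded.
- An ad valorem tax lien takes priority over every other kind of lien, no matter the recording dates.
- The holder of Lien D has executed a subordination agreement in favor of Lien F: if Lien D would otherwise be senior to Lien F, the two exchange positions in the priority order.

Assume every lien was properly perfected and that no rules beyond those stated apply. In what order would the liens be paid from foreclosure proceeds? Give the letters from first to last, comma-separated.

Effective dates: E's effective date is the deed date, October 3, 2018.
As an ad valorem tax lien, A is senior to every other lien.
Among the remaining liens, by effective date: D (August 17, 2018), B (September 16, 2018), E (October 3, 2018), F (October 24, 2018), C (November 19, 2018).
Because D would otherwise rank above F, the subordination swaps them.

A, F, B, E, D, C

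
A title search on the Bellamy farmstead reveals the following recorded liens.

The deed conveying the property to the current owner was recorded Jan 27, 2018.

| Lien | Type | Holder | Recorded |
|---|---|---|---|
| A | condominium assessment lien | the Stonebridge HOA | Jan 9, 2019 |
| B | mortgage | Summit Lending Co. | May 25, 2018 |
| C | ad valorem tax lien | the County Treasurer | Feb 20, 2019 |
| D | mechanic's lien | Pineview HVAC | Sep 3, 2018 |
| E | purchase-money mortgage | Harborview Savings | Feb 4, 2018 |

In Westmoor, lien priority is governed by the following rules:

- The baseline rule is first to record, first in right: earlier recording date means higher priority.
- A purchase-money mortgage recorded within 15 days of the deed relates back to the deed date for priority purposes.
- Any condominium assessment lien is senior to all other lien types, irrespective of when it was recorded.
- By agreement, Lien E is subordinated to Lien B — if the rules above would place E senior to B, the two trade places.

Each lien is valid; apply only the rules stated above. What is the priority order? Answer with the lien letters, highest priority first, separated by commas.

Effective dates: E relates back to the deed date Jan 27, 2018.
A is a condominium assessment lien, so it outranks all other liens regardless of date.
Ordering the rest by effective date: E (Jan 27, 2018), B (May 25, 2018), D (Sep 3, 2018), C (Feb 20, 2019).
E would otherwise be senior to B, so under the subordination agreement E and B exchange positions.

A, B, E, D, C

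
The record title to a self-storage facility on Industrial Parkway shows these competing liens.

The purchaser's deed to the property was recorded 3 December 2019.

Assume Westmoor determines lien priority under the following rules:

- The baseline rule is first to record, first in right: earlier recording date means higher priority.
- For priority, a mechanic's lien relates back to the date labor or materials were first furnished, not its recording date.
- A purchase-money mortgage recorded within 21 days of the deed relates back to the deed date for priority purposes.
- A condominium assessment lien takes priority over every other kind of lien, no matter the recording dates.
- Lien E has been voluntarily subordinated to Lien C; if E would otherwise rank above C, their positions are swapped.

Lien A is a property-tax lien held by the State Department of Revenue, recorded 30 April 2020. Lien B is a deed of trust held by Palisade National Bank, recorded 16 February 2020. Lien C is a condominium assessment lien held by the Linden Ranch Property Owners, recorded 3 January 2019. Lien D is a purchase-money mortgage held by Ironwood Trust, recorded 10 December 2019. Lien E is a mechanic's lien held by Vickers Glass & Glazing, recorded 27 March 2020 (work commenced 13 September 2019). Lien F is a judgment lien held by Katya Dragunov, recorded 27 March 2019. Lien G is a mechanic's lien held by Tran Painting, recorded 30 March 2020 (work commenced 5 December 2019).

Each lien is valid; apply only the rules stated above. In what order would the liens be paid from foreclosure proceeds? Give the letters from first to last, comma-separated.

Effective dates: D was recorded within the 21-day window, so its effective date is the deed date 3 December 2019; E is treated as recorded 13 September 2019, the work-commencement date; G relates back to 5 December 2019 (work commenced).
C is a condominium assessment lien and takes priority over every other lien.
Among the remaining liens, by effective date: F (27 March 2019), E (13 September 2019), D (3 December 2019), G (5 December 2019), B (16 February 2020), A (30 April 2020).
E already ranks below C; the subordination has no effect.

C, F, E, D, G, B, A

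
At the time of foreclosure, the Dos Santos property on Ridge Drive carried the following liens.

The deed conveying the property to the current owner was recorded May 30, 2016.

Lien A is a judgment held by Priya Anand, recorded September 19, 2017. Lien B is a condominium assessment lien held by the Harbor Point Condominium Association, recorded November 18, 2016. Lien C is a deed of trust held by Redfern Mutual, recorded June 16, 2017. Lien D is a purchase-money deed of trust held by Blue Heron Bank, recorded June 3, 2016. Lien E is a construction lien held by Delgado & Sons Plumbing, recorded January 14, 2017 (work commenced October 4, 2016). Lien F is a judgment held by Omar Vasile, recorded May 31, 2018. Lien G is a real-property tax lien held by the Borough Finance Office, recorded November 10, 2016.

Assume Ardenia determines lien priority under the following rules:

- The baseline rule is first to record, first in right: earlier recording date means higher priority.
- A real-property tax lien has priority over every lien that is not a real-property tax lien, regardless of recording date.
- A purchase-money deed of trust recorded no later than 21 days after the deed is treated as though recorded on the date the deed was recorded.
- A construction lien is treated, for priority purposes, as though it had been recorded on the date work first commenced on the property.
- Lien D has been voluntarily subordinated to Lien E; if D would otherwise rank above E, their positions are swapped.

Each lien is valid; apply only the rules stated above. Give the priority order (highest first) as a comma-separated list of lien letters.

G, E, D, B, C, A, F

First, effective dates: D was recorded within the 21-day window, so its effective date is the deed date May 30, 2016; E's effective date is October 4, 2016, when work began.
G is a real-property tax lien and takes priority over every other lien.
Remaining liens by effective date: D (May 30, 2016), E (October 4, 2016), B (November 18, 2016), C (June 16, 2017), A (September 19, 2017), F (May 31, 2018).
The subordination applies — D was senior to E — so D and E swap.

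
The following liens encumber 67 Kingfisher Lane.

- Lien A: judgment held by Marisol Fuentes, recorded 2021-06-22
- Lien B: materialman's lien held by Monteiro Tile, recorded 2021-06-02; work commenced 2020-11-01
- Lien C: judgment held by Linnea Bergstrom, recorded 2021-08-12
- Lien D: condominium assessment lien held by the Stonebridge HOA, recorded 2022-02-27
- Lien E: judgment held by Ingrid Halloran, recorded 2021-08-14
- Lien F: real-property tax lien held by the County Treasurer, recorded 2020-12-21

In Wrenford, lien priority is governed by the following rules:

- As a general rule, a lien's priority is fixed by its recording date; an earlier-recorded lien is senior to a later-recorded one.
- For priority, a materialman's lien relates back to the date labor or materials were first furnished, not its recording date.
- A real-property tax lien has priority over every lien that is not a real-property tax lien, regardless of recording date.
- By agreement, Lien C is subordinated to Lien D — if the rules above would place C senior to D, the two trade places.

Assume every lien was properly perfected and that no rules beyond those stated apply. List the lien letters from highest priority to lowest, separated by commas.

Adjusting effective dates: B is treated as recorded 2020-11-01, the work-commencement date.
F is a real-property tax lien and takes priority over every other lien.
Remaining liens by effective date: B (2020-11-01), A (2021-06-22), C (2021-08-12), E (2021-08-14), D (2022-02-27).
C would otherwise be senior to D, so under the subordination agreement C and D exchange positions.

F, B, A, D, E, C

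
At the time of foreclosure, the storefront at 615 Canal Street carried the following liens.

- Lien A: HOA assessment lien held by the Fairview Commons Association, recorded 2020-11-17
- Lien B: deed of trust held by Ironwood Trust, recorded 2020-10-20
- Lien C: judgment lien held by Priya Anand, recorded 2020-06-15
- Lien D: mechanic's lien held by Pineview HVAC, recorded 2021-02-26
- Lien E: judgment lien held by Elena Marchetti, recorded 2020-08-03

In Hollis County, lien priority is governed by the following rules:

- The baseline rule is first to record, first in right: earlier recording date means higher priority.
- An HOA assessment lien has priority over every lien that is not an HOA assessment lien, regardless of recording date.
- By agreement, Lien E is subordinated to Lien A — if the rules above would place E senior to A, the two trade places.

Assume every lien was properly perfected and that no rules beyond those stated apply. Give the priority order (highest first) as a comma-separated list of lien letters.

A is an HOA assessment lien and takes priority over every other lien.
The other liens, earliest effective date first: C (2020-06-15), E (2020-08-03), B (2020-10-20), D (2021-02-26).
E is already junior to A, so the subordination agreement changes nothing.

A, C, E, B, D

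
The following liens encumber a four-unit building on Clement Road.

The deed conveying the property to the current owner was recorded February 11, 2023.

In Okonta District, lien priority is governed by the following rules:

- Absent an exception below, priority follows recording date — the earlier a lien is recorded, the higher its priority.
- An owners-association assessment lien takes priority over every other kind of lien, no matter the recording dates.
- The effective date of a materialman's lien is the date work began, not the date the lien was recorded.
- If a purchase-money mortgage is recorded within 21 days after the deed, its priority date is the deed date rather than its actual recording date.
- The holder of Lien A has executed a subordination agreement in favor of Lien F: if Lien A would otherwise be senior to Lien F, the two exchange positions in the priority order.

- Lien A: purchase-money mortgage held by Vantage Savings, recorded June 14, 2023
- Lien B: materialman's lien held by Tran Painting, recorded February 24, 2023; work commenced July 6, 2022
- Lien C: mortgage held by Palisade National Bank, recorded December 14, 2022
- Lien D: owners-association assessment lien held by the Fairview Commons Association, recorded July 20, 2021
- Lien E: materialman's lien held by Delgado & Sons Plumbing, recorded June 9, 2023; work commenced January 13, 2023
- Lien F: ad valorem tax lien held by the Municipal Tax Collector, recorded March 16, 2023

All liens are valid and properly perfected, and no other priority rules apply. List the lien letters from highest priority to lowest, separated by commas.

Effective dates after the stated exceptions: A was recorded 123 days after the deed — beyond 21 days — so no relation-back applies; B's effective date is July 6, 2022, when work began; E's effective date is January 13, 2023, when work began.
As an owners-association assessment lien, D is senior to every other lien.
Among the remaining liens, by effective date: B (July 6, 2022), C (December 14, 2022), E (January 13, 2023), F (March 16, 2023), A (June 14, 2023).
A already ranks below F; the subordination has no effect.

D, B, C, E, F, A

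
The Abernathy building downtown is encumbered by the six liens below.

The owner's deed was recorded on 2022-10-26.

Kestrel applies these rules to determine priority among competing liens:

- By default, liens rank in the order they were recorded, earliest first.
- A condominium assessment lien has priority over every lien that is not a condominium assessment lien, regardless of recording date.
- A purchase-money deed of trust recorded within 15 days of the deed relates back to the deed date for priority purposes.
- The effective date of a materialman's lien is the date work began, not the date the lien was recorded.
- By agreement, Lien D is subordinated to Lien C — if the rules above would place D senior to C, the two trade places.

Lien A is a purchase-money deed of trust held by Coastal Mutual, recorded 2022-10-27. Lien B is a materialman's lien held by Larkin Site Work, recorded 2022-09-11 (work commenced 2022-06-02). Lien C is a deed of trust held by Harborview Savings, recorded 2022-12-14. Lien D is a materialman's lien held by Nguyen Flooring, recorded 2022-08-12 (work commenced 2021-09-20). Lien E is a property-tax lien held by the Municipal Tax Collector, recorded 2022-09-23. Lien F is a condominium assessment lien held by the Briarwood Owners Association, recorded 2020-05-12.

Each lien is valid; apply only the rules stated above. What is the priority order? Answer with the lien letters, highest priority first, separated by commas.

Adjusting effective dates: A was recorded within the 15-day window, so its effective date is the deed date 2022-10-26; B is treated as recorded 2022-06-02, the work-commencement date; D is treated as recorded 2021-09-20, the work-commencement date.
F is a condominium assessment lien, so it outranks all other liens regardless of date.
Remaining liens by effective date: D (2021-09-20), B (2022-06-02), E (2022-09-23), A (2022-10-26), C (2022-12-14).
The subordination applies — D was senior to C — so D and C swap.

F, C, B, E, A, D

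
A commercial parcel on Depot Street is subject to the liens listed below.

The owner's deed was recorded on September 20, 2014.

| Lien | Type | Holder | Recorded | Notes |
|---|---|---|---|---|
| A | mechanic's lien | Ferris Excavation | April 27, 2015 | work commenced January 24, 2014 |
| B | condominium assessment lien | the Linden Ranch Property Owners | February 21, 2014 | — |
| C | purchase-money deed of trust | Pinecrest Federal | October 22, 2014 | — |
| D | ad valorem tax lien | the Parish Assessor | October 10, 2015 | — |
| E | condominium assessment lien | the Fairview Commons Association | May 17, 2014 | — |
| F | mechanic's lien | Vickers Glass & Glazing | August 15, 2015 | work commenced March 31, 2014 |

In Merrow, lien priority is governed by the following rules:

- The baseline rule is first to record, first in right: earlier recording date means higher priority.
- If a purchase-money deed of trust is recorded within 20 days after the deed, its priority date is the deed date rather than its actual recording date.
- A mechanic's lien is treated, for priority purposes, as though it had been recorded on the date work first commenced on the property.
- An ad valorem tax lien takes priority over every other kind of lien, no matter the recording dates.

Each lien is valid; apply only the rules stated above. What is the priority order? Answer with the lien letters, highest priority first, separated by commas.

D, A, B, F, E, C

Adjusting effective dates: A is treated as recorded January 24, 2014, the work-commencement date; C missed the 20-day window (32 days after the deed), so its recording date stands; F relates back to March 31, 2014 (work commenced).
As an ad valorem tax lien, D is senior to every other lien.
Among the remaining liens, by effective date: A (January 24, 2014), B (February 21, 2014), F (March 31, 2014), E (May 17, 2014), C (October 22, 2014).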